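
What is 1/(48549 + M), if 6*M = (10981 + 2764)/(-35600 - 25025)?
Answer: 72750/3531937001 ≈ 2.0598e-5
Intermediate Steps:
M = -2749/72750 (M = ((10981 + 2764)/(-35600 - 25025))/6 = (13745/(-60625))/6 = (13745*(-1/60625))/6 = (⅙)*(-2749/12125) = -2749/72750 ≈ -0.037787)
1/(48549 + M) = 1/(48549 - 2749/72750) = 1/(3531937001/72750) = 72750/3531937001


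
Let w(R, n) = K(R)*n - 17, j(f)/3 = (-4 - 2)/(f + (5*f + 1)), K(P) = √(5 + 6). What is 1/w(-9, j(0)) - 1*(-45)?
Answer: 147392/3275 - 18*√11/3275 ≈ 44.987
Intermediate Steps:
K(P) = √11
j(f) = -18/(1 + 6*f) (j(f) = 3*((-4 - 2)/(f + (5*f + 1))) = 3*(-6/(f + (1 + 5*f))) = 3*(-6/(1 + 6*f)) = -18/(1 + 6*f))
w(R, n) = -17 + n*√11 (w(R, n) = √11*n - 17 = n*√11 - 17 = -17 + n*√11)
1/w(-9, j(0)) - 1*(-45) = 1/(-17 + (-18/(1 + 6*0))*√11) - 1*(-45) = 1/(-17 + (-18/(1 + 0))*√11) + 45 = 1/(-17 + (-18/1)*√11) + 45 = 1/(-17 + (-18*1)*√11) + 45 = 1/(-17 - 18*√11) + 45 = 45 + 1/(-17 - 18*√11)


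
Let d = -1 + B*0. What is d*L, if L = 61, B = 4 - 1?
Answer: -61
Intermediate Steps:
B = 3
d = -1 (d = -1 + 3*0 = -1 + 0 = -1)
d*L = -1*61 = -61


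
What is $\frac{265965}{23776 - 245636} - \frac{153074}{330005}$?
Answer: $- \frac{24346155493}{14642981860} \approx -1.6627$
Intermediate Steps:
$\frac{265965}{23776 - 245636} - \frac{153074}{330005} = \frac{265965}{-221860} - \frac{153074}{330005} = 265965 \left(- \frac{1}{221860}\right) - \frac{153074}{330005} = - \frac{53193}{44372} - \frac{153074}{330005} = - \frac{24346155493}{14642981860}$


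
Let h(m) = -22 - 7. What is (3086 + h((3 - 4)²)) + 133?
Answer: 3190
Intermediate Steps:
h(m) = -29
(3086 + h((3 - 4)²)) + 133 = (3086 - 29) + 133 = 3057 + 133 = 3190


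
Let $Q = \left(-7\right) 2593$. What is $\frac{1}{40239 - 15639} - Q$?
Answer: $\frac{446514601}{24600} \approx 18151.0$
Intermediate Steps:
$Q = -18151$
$\frac{1}{40239 - 15639} - Q = \frac{1}{40239 - 15639} - -18151 = \frac{1}{24600} + 18151 = \frac{446514601}{24600}$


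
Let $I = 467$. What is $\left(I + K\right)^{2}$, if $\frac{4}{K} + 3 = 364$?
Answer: $\frac{28422925281}{130321} \approx 2.181 \cdot 10^{5}$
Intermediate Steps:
$K = \frac{4}{361}$ ($K = \frac{4}{-3 + 364} = \frac{4}{361} \approx 0.01108$)
$\left(I + K\right)^{2} = \left(467 + \frac{4}{361}\right)^{2} = \left(\frac{168591}{361}\right)^{2} = \frac{28422925281}{130321}$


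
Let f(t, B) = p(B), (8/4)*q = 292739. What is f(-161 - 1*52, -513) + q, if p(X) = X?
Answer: 291713/2 ≈ 1.4586e+5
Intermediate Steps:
q = 292739/2 (q = (½)*292739 = 292739/2 ≈ 1.4637e+5)
f(t, B) = B
f(-161 - 1*52, -513) + q = -513 + 292739/2 = 291713/2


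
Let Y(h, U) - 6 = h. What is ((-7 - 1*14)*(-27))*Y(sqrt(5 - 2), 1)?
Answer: 3402 + 567*sqrt(3) ≈ 4384.1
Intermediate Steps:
Y(h, U) = 6 + h
((-7 - 1*14)*(-27))*Y(sqrt(5 - 2), 1) = ((-7 - 1*14)*(-27))*(6 + sqrt(5 - 2)) = ((-7 - 14)*(-27))*(6 + sqrt(3)) = (-21*(-27))*(6 + sqrt(3)) = 567*(6 + sqrt(3)) = 3402 + 567*sqrt(3)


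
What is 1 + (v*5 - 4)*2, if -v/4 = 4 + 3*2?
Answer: -407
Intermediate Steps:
v = -40 (v = -4*(4 + 3*2) = -4*(4 + 6) = -4*10 = -40)
1 + (v*5 - 4)*2 = 1 + (-40*5 - 4)*2 = 1 + (-200 - 4)*2 = 1 - 204*2 = 1 - 408 = -407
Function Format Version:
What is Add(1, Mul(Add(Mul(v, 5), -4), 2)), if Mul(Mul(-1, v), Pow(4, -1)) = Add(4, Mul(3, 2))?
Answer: -407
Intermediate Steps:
v = -40 (v = Mul(-4, Add(4, Mul(3, 2))) = Mul(-4, Add(4, 6)) = Mul(-4, 10) = -40)
Add(1, Mul(Add(Mul(v, 5), -4), 2)) = Add(1, Mul(Add(Mul(-40, 5), -4), 2)) = Add(1, Mul(Add(-200, -4), 2)) = Add(1, Mul(-204, 2)) = Add(1, -408) = -407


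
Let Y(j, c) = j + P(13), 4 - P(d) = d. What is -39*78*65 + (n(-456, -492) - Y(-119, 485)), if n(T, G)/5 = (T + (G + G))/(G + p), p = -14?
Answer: -49989706/253 ≈ -1.9759e+5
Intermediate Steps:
P(d) = 4 - d
n(T, G) = 5*(T + 2*G)/(-14 + G) (n(T, G) = 5*((T + (G + G))/(G - 14)) = 5*((T + 2*G)/(-14 + G)) = 5*(T + 2*G)/(-14 + G))
Y(j, c) = -9 + j (Y(j, c) = j + (4 - 1*13) = j + (4 - 13) = j - 9 = -9 + j)
-39*78*65 + (n(-456, -492) - Y(-119, 485)) = -39*78*65 + (5*(-456 + 2*(-492))/(-14 - 492) - (-9 - 119)) = -3042*65 + (5*(-456 - 984)/(-506) - 1*(-128)) = -197730 + (5*(-1/506)*(-1440) + 128) = -197730 + (3600/253 + 128) = -197730 + 35984/253 = -49989706/253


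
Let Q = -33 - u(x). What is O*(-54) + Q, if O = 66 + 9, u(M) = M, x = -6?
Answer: -4077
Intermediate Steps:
O = 75
Q = -27 (Q = -33 - 1*(-6) = -33 + 6 = -27)
O*(-54) + Q = 75*(-54) - 27 = -4050 - 27 = -4077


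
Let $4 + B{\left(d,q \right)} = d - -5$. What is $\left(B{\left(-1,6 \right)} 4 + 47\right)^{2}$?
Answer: $2209$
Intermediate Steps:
$B{\left(d,q \right)} = 1 + d$ ($B{\left(d,q \right)} = -4 + \left(d - -5\right) = -4 + \left(d + 5\right) = -4 + \left(5 + d\right) = 1 + d$)
$\left(B{\left(-1,6 \right)} 4 + 47\right)^{2} = \left(\left(1 - 1\right) 4 + 47\right)^{2} = \left(0 \cdot 4 + 47\right)^{2} = \left(0 + 47\right)^{2} = 47^{2} = 2209$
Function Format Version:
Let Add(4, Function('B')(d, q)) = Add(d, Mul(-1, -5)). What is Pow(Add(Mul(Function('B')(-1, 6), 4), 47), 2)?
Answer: 2209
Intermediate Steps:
Function('B')(d, q) = Add(1, d) (Function('B')(d, q) = Add(-4, Add(d, Mul(-1, -5))) = Add(-4, Add(d, 5)) = Add(-4, Add(5, d)) = Add(1, d))
Pow(Add(Mul(Function('B')(-1, 6), 4), 47), 2) = Pow(Add(Mul(Add(1, -1), 4), 47), 2) = Pow(Add(Mul(0, 4), 47), 2) = Pow(Add(0, 47), 2) = Pow(47, 2) = 2209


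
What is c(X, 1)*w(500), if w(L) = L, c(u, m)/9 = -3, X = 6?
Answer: -13500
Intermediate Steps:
c(u, m) = -27 (c(u, m) = 9*(-3) = -27)
c(X, 1)*w(500) = -27*500 = -13500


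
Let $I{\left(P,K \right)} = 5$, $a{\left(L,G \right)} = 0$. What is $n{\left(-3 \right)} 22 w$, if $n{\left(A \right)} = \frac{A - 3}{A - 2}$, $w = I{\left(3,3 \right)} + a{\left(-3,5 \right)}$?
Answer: $132$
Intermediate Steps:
$w = 5$ ($w = 5 + 0 = 5$)
$n{\left(A \right)} = \frac{-3 + A}{-2 + A}$
$n{\left(-3 \right)} 22 w = \frac{-3 - 3}{-2 - 3} \cdot 22 \cdot 5 = \frac{1}{-5} \left(-6\right) 22 \cdot 5 = \left(- \frac{1}{5}\right) \left(-6\right) 22 \cdot 5 = \frac{6}{5} \cdot 22 \cdot 5 = \frac{132}{5} \cdot 5 = 132$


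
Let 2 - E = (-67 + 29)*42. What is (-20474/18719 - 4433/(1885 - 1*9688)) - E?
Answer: -233487619781/146064357 ≈ -1598.5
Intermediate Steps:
E = 1598 (E = 2 - (-67 + 29)*42 = 2 - (-38)*42 = 2 - 1*(-1596) = 2 + 1596 = 1598)
(-20474/18719 - 4433/(1885 - 1*9688)) - E = (-20474/18719 - 4433/(1885 - 1*9688)) - 1*1598 = (-20474*1/18719 - 4433/(1885 - 9688)) - 1598 = (-20474/18719 - 4433/(-7803)) - 1598 = (-20474/18719 - 4433*(-1/7803)) - 1598 = (-20474/18719 + 4433/7803) - 1598 = -76777295/146064357 - 1598 = -233487619781/146064357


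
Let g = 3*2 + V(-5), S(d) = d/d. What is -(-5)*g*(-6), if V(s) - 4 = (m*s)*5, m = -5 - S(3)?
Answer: -4800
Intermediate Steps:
S(d) = 1
m = -6 (m = -5 - 1*1 = -5 - 1 = -6)
V(s) = 4 - 30*s (V(s) = 4 - 6*s*5 = 4 - 30*s)
g = 160 (g = 3*2 + (4 - 30*(-5)) = 6 + (4 + 150) = 6 + 154 = 160)
-(-5)*g*(-6) = -(-5)*160*(-6) = -5*(-160)*(-6) = 800*(-6) = -4800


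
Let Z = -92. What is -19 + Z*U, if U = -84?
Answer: 7709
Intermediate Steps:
-19 + Z*U = -19 - 92*(-84) = -19 + 7728 = 7709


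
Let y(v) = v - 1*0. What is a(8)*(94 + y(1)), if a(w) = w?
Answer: 760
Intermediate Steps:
y(v) = v (y(v) = v + 0 = v)
a(8)*(94 + y(1)) = 8*(94 + 1) = 8*95 = 760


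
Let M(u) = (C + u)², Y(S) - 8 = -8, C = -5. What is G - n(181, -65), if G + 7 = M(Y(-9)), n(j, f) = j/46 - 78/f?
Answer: 2959/230 ≈ 12.865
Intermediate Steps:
Y(S) = 0 (Y(S) = 8 - 8 = 0)
n(j, f) = -78/f + j/46 (n(j, f) = j*(1/46) - 78/f = j/46 - 78/f = -78/f + j/46)
M(u) = (-5 + u)²
G = 18 (G = -7 + (-5 + 0)² = -7 + (-5)² = -7 + 25 = 18)
G - n(181, -65) = 18 - (-78/(-65) + (1/46)*181) = 18 - (-78*(-1/65) + 181/46) = 18 - (6/5 + 181/46) = 18 - 1*1181/230 = 18 - 1181/230 = 2959/230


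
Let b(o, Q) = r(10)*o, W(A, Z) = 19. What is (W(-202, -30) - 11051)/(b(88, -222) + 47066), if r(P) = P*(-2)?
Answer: -5516/22653 ≈ -0.24350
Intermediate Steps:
r(P) = -2*P
b(o, Q) = -20*o (b(o, Q) = (-2*10)*o = -20*o)
(W(-202, -30) - 11051)/(b(88, -222) + 47066) = (19 - 11051)/(-20*88 + 47066) = -11032/(-1760 + 47066) = -11032/45306 = -11032*1/45306 = -5516/22653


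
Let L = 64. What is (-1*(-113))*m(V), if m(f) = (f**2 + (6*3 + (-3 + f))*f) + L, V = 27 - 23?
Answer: 17628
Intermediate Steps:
V = 4
m(f) = 64 + f**2 + f*(15 + f) (m(f) = (f**2 + (6*3 + (-3 + f))*f) + 64 = (f**2 + (18 + (-3 + f))*f) + 64 = (f**2 + (15 + f)*f) + 64 = (f**2 + f*(15 + f)) + 64 = 64 + f**2 + f*(15 + f))
(-1*(-113))*m(V) = (-1*(-113))*(64 + 2*4**2 + 15*4) = 113*(64 + 2*16 + 60) = 113*(64 + 32 + 60) = 113*156 = 17628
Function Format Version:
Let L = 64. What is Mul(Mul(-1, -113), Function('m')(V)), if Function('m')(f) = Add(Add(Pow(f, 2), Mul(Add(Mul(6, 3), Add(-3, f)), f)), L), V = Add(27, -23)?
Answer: 17628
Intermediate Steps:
V = 4
Function('m')(f) = Add(64, Pow(f, 2), Mul(f, Add(15, f))) (Function('m')(f) = Add(Add(Pow(f, 2), Mul(Add(Mul(6, 3), Add(-3, f)), f)), 64) = Add(Add(Pow(f, 2), Mul(Add(18, Add(-3, f)), f)), 64) = Add(Add(Pow(f, 2), Mul(Add(15, f), f)), 64) = Add(Add(Pow(f, 2), Mul(f, Add(15, f))), 64) = Add(64, Pow(f, 2), Mul(f, Add(15, f))))
Mul(Mul(-1, -113), Function('m')(V)) = Mul(Mul(-1, -113), Add(64, Mul(2, Pow(4, 2)), Mul(15, 4))) = Mul(113, Add(64, Mul(2, 16), 60)) = Mul(113, Add(64, 32, 60)) = Mul(113, 156) = 17628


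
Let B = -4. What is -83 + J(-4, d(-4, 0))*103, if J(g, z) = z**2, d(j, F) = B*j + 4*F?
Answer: 26285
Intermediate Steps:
d(j, F) = -4*j + 4*F
-83 + J(-4, d(-4, 0))*103 = -83 + (-4*(-4) + 4*0)**2*103 = -83 + (16 + 0)**2*103 = -83 + 16**2*103 = -83 + 256*103 = -83 + 26368 = 26285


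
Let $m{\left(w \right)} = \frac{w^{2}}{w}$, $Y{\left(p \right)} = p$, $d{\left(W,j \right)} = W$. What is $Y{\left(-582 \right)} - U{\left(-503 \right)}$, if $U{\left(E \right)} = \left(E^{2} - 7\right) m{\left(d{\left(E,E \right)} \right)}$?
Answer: $127259424$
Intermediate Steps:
$m{\left(w \right)} = w$
$U{\left(E \right)} = E \left(-7 + E^{2}\right)$ ($U{\left(E \right)} = \left(E^{2} - 7\right) E = \left(-7 + E^{2}\right) E = E \left(-7 + E^{2}\right)$)
$Y{\left(-582 \right)} - U{\left(-503 \right)} = -582 - - 503 \left(-7 + \left(-503\right)^{2}\right) = -582 - - 503 \left(-7 + 253009\right) = -582 - \left(-503\right) 253002 = -582 - -127260006 = -582 + 127260006 = 127259424$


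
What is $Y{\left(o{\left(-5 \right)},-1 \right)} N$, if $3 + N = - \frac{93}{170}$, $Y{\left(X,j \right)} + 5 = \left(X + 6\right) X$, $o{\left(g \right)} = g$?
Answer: $\frac{603}{17} \approx 35.471$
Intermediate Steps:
$Y{\left(X,j \right)} = -5 + X \left(6 + X\right)$ ($Y{\left(X,j \right)} = -5 + \left(X + 6\right) X = -5 + \left(6 + X\right) X = -5 + X \left(6 + X\right)$)
$N = - \frac{603}{170}$ ($N = -3 - \frac{93}{170} = - \frac{603}{170} \approx -3.5471$)
$Y{\left(o{\left(-5 \right)},-1 \right)} N = \left(-5 + \left(-5\right)^{2} + 6 \left(-5\right)\right) \left(- \frac{603}{170}\right) = \left(-5 + 25 - 30\right) \left(- \frac{603}{170}\right) = \left(-10\right) \left(- \frac{603}{170}\right) = \frac{603}{17}$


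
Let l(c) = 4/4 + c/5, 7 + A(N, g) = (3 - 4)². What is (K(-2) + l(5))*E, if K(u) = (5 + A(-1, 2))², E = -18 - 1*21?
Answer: -117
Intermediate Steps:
E = -39 (E = -18 - 21 = -39)
A(N, g) = -6 (A(N, g) = -7 + (3 - 4)² = -7 + (-1)² = -7 + 1 = -6)
l(c) = 1 + c/5 (l(c) = 4*(¼) + c*(⅕) = 1 + c/5)
K(u) = 1 (K(u) = (5 - 6)² = (-1)² = 1)
(K(-2) + l(5))*E = (1 + (1 + (⅕)*5))*(-39) = (1 + (1 + 1))*(-39) = (1 + 2)*(-39) = 3*(-39) = -117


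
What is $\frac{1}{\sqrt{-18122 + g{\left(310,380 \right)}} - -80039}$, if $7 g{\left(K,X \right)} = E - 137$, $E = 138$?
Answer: $\frac{560273}{44843817500} - \frac{i \sqrt{887971}}{44843817500} \approx 1.2494 \cdot 10^{-5} - 2.1013 \cdot 10^{-8} i$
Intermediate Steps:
$g{\left(K,X \right)} = \frac{1}{7}$ ($g{\left(K,X \right)} = \frac{138 - 137}{7} = \frac{1}{7} \cdot 1 = \frac{1}{7}$)
$\frac{1}{\sqrt{-18122 + g{\left(310,380 \right)}} - -80039} = \frac{1}{\sqrt{-18122 + \frac{1}{7}} - -80039} = \frac{1}{\sqrt{- \frac{126853}{7}} + 80039} = \frac{1}{\frac{i \sqrt{887971}}{7} + 80039} = \frac{1}{80039 + \frac{i \sqrt{887971}}{7}}$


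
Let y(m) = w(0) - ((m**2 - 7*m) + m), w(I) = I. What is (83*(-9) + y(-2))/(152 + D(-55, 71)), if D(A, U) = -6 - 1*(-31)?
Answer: -763/177 ≈ -4.3107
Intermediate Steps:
D(A, U) = 25 (D(A, U) = -6 + 31 = 25)
y(m) = -m**2 + 6*m (y(m) = 0 - ((m**2 - 7*m) + m) = 0 - (m**2 - 6*m) = 0 + (-m**2 + 6*m) = -m**2 + 6*m)
(83*(-9) + y(-2))/(152 + D(-55, 71)) = (83*(-9) - 2*(6 - 1*(-2)))/(152 + 25) = (-747 - 2*(6 + 2))/177 = (-747 - 2*8)*(1/177) = (-747 - 16)*(1/177) = -763*1/177 = -763/177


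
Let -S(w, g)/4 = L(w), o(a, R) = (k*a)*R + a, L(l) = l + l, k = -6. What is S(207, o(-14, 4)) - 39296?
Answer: -40952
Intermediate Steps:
L(l) = 2*l
o(a, R) = a - 6*R*a (o(a, R) = (-6*a)*R + a = -6*R*a + a = a - 6*R*a)
S(w, g) = -8*w
S(207, o(-14, 4)) - 39296 = -8*207 - 39296 = -1656 - 39296 = -40952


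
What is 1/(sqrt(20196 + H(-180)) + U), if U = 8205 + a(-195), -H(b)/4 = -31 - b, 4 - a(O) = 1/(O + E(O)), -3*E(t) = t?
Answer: 130/1085371 ≈ 0.00011977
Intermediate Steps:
E(t) = -t/3
a(O) = 4 - 3/(2*O) (a(O) = 4 - 1/(O - O/3) = 4 - 1/(2*O/3) = 4 - 3/(2*O))
H(b) = 124 + 4*b (H(b) = -4*(-31 - b) = 124 + 4*b)
U = 1067171/130 (U = 8205 + (4 - 3/2/(-195)) = 8205 + (4 - 3/2*(-1/195)) = 8205 + (4 + 1/130) = 8205 + 521/130 = 1067171/130 ≈ 8209.0)
1/(sqrt(20196 + H(-180)) + U) = 1/(sqrt(20196 + (124 + 4*(-180))) + 1067171/130) = 1/(sqrt(20196 + (124 - 720)) + 1067171/130) = 1/(sqrt(20196 - 596) + 1067171/130) = 1/(sqrt(19600) + 1067171/130) = 1/(140 + 1067171/130) = 1/(1085371/130) = 130/1085371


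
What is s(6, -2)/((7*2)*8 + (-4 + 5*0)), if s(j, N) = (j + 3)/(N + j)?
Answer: 1/48 ≈ 0.020833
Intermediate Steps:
s(j, N) = (3 + j)/(N + j)
s(6, -2)/((7*2)*8 + (-4 + 5*0)) = ((3 + 6)/(-2 + 6))/((7*2)*8 + (-4 + 5*0)) = (9/4)/(14*8 + (-4 + 0)) = ((¼)*9)/(112 - 4) = (9/4)/108 = (9/4)*(1/108) = 1/48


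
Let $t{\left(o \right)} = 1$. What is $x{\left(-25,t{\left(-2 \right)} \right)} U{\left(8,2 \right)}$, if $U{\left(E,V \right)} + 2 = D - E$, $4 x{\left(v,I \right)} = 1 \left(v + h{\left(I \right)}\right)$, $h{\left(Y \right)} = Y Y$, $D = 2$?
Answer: $48$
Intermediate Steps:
$h{\left(Y \right)} = Y^{2}$
$x{\left(v,I \right)} = \frac{v}{4} + \frac{I^{2}}{4}$ ($x{\left(v,I \right)} = \frac{1 \left(v + I^{2}\right)}{4} = \frac{v + I^{2}}{4} = \frac{v}{4} + \frac{I^{2}}{4}$)
$U{\left(E,V \right)} = - E$ ($U{\left(E,V \right)} = -2 - \left(-2 + E\right) = - E$)
$x{\left(-25,t{\left(-2 \right)} \right)} U{\left(8,2 \right)} = \left(\frac{1}{4} \left(-25\right) + \frac{1^{2}}{4}\right) \left(\left(-1\right) 8\right) = \left(- \frac{25}{4} + \frac{1}{4} \cdot 1\right) \left(-8\right) = \left(- \frac{25}{4} + \frac{1}{4}\right) \left(-8\right) = \left(-6\right) \left(-8\right) = 48$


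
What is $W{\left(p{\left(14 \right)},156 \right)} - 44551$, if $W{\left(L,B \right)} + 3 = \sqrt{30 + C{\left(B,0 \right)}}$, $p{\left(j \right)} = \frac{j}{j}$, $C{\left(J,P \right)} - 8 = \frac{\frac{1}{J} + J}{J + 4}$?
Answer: $-44554 + \frac{\sqrt{379398630}}{3120} \approx -44548.0$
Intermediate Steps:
$C{\left(J,P \right)} = 8 + \frac{J + \frac{1}{J}}{4 + J}$ ($C{\left(J,P \right)} = 8 + \frac{\frac{1}{J} + J}{J + 4} = 8 + \frac{J + \frac{1}{J}}{4 + J}$)
$p{\left(j \right)} = 1$
$W{\left(L,B \right)} = -3 + \sqrt{30 + \frac{1 + 9 B^{2} + 32 B}{B \left(4 + B\right)}}$
$W{\left(p{\left(14 \right)},156 \right)} - 44551 = \left(-3 + \sqrt{\frac{1 + 39 \cdot 156^{2} + 152 \cdot 156}{156 \left(4 + 156\right)}}\right) - 44551 = \left(-3 + \sqrt{\frac{1 + 39 \cdot 24336 + 23712}{156 \cdot 160}}\right) - 44551 = \left(-3 + \sqrt{\frac{1}{156} \cdot \frac{1}{160} \left(1 + 949104 + 23712\right)}\right) - 44551 = \left(-3 + \sqrt{\frac{1}{156} \cdot \frac{1}{160} \cdot 972817}\right) - 44551 = \left(-3 + \sqrt{\frac{972817}{24960}}\right) - 44551 = \left(-3 + \frac{\sqrt{379398630}}{3120}\right) - 44551 = -44554 + \frac{\sqrt{379398630}}{3120}$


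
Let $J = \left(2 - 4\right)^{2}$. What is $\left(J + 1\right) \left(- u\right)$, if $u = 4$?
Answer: $-20$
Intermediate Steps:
$J = 4$ ($J = \left(-2\right)^{2} = 4$)
$\left(J + 1\right) \left(- u\right) = \left(4 + 1\right) \left(\left(-1\right) 4\right) = 5 \left(-4\right) = -20$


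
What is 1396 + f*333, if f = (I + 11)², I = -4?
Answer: 17713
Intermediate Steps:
f = 49 (f = (-4 + 11)² = 7² = 49)
1396 + f*333 = 1396 + 49*333 = 1396 + 16317 = 17713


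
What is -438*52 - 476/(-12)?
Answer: -68209/3 ≈ -22736.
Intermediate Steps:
-438*52 - 476/(-12) = -22776 - 476*(-1/12) = -22776 + 119/3 = -68209/3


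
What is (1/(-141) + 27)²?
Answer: 14485636/19881 ≈ 728.62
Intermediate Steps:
(1/(-141) + 27)² = (-1/141 + 27)² = (3806/141)² = 14485636/19881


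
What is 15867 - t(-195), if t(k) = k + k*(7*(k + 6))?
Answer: -241923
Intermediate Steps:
t(k) = k + k*(42 + 7*k) (t(k) = k + k*(7*(6 + k)) = k + k*(42 + 7*k))
15867 - t(-195) = 15867 - (-195)*(43 + 7*(-195)) = 15867 - (-195)*(43 - 1365) = 15867 - (-195)*(-1322) = 15867 - 1*257790 = 15867 - 257790 = -241923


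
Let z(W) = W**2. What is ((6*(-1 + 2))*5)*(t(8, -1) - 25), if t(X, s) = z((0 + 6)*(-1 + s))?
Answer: 3570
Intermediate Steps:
t(X, s) = (-6 + 6*s)**2 (t(X, s) = ((0 + 6)*(-1 + s))**2 = (6*(-1 + s))**2 = (-6 + 6*s)**2)
((6*(-1 + 2))*5)*(t(8, -1) - 25) = ((6*(-1 + 2))*5)*(36*(-1 - 1)**2 - 25) = ((6*1)*5)*(36*(-2)**2 - 25) = (6*5)*(36*4 - 25) = 30*(144 - 25) = 30*119 = 3570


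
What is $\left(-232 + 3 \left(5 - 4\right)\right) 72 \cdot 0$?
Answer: $0$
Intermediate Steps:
$\left(-232 + 3 \left(5 - 4\right)\right) 72 \cdot 0 = \left(-232 + 3 \cdot 1\right) 0 = \left(-232 + 3\right) 0 = \left(-229\right) 0 = 0$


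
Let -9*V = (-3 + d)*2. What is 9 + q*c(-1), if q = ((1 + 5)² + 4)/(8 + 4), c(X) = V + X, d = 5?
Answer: 113/27 ≈ 4.1852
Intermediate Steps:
V = -4/9 (V = -(-3 + 5)*2/9 = -2*2/9 = -⅑*4 = -4/9 ≈ -0.44444)
c(X) = -4/9 + X
q = 10/3 (q = (6² + 4)/12 = (36 + 4)*(1/12) = 40*(1/12) = 10/3 ≈ 3.3333)
9 + q*c(-1) = 9 + 10*(-4/9 - 1)/3 = 9 + (10/3)*(-13/9) = 9 - 130/27 = 113/27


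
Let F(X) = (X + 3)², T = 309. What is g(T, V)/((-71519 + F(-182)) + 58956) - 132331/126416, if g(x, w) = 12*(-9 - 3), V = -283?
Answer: -1297873561/1231165424 ≈ -1.0542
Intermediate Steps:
g(x, w) = -144 (g(x, w) = 12*(-12) = -144)
F(X) = (3 + X)²
g(T, V)/((-71519 + F(-182)) + 58956) - 132331/126416 = -144/((-71519 + (3 - 182)²) + 58956) - 132331/126416 = -144/((-71519 + (-179)²) + 58956) - 132331*1/126416 = -144/((-71519 + 32041) + 58956) - 132331/126416 = -144/(-39478 + 58956) - 132331/126416 = -144/19478 - 132331/126416 = -144*1/19478 - 132331/126416 = -72/9739 - 132331/126416 = -1297873561/1231165424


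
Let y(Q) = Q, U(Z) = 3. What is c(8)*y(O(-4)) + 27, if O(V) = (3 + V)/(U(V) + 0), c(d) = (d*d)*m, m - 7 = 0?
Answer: -367/3 ≈ -122.33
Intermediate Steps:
m = 7 (m = 7 + 0 = 7)
c(d) = 7*d² (c(d) = (d*d)*7 = d²*7 = 7*d²)
O(V) = 1 + V/3 (O(V) = (3 + V)/(3 + 0) = (3 + V)/3 = (3 + V)*(⅓) = 1 + V/3)
c(8)*y(O(-4)) + 27 = (7*8²)*(1 + (⅓)*(-4)) + 27 = (7*64)*(1 - 4/3) + 27 = 448*(-⅓) + 27 = -448/3 + 27 = -367/3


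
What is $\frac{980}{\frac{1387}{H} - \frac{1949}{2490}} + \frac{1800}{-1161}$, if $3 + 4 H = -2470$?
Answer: $- \frac{782192162800}{2403837213} \approx -325.39$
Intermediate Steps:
$H = - \frac{2473}{4}$ ($H = - \frac{3}{4} + \frac{1}{4} \left(-2470\right) = - \frac{3}{4} - \frac{1235}{2} = - \frac{2473}{4} \approx -618.25$)
$\frac{980}{\frac{1387}{H} - \frac{1949}{2490}} + \frac{1800}{-1161} = \frac{980}{\frac{1387}{- \frac{2473}{4}} - \frac{1949}{2490}} + \frac{1800}{-1161} = \frac{980}{1387 \left(- \frac{4}{2473}\right) - \frac{1949}{2490}} + 1800 \left(- \frac{1}{1161}\right) = \frac{980}{- \frac{5548}{2473} - \frac{1949}{2490}} - \frac{200}{129} = \frac{980}{- \frac{18634397}{6157770}} - \frac{200}{129} = 980 \left(- \frac{6157770}{18634397}\right) - \frac{200}{129} = - \frac{6034614600}{18634397} - \frac{200}{129} = - \frac{782192162800}{2403837213}$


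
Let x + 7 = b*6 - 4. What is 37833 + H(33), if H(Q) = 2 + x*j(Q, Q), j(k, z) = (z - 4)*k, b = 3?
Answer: 44534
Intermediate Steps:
j(k, z) = k*(-4 + z) (j(k, z) = (-4 + z)*k = k*(-4 + z))
x = 7 (x = -7 + (3*6 - 4) = -7 + (18 - 4) = -7 + 14 = 7)
H(Q) = 2 + 7*Q*(-4 + Q) (H(Q) = 2 + 7*(Q*(-4 + Q)) = 2 + 7*Q*(-4 + Q))
37833 + H(33) = 37833 + (2 + 7*33*(-4 + 33)) = 37833 + (2 + 7*33*29) = 37833 + (2 + 6699) = 37833 + 6701 = 44534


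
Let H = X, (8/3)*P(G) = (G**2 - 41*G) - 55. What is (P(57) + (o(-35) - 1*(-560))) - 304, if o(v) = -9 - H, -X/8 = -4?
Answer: 4291/8 ≈ 536.38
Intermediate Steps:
X = 32 (X = -8*(-4) = 32)
P(G) = -165/8 - 123*G/8 + 3*G**2/8 (P(G) = 3*((G**2 - 41*G) - 55)/8 = 3*(-55 + G**2 - 41*G)/8 = -165/8 - 123*G/8 + 3*G**2/8)
H = 32
o(v) = -41 (o(v) = -9 - 1*32 = -9 - 32 = -41)
(P(57) + (o(-35) - 1*(-560))) - 304 = ((-165/8 - 123/8*57 + (3/8)*57**2) + (-41 - 1*(-560))) - 304 = ((-165/8 - 7011/8 + (3/8)*3249) + (-41 + 560)) - 304 = ((-165/8 - 7011/8 + 9747/8) + 519) - 304 = (2571/8 + 519) - 304 = 6723/8 - 304 = 4291/8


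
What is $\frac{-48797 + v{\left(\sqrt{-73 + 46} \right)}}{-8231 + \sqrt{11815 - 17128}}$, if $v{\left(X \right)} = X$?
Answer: $\frac{48797 - 3 i \sqrt{3}}{8231 - i \sqrt{5313}} \approx 5.928 + 0.051864 i$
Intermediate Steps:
$\frac{-48797 + v{\left(\sqrt{-73 + 46} \right)}}{-8231 + \sqrt{11815 - 17128}} = \frac{-48797 + \sqrt{-73 + 46}}{-8231 + \sqrt{11815 - 17128}} = \frac{-48797 + \sqrt{-27}}{-8231 + \sqrt{-5313}} = \frac{-48797 + 3 i \sqrt{3}}{-8231 + i \sqrt{5313}}$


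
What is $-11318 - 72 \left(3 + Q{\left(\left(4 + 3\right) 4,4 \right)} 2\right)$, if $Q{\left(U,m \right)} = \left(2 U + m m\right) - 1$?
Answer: $-21758$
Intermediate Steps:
$Q{\left(U,m \right)} = -1 + m^{2} + 2 U$ ($Q{\left(U,m \right)} = \left(2 U + m^{2}\right) - 1 = \left(m^{2} + 2 U\right) - 1 = -1 + m^{2} + 2 U$)
$-11318 - 72 \left(3 + Q{\left(\left(4 + 3\right) 4,4 \right)} 2\right) = -11318 - 72 \left(3 + \left(-1 + 4^{2} + 2 \left(4 + 3\right) 4\right) 2\right) = -11318 - 72 \left(3 + \left(-1 + 16 + 2 \cdot 7 \cdot 4\right) 2\right) = -11318 - 72 \left(3 + \left(-1 + 16 + 2 \cdot 28\right) 2\right) = -11318 - 72 \left(3 + \left(-1 + 16 + 56\right) 2\right) = -11318 - 72 \left(3 + 71 \cdot 2\right) = -11318 - 72 \left(3 + 142\right) = -11318 - 10440 = -21758$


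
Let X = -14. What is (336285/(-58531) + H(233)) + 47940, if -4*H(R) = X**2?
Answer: 2802771836/58531 ≈ 47885.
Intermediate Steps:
H(R) = -49 (H(R) = -1/4*(-14)**2 = -1/4*196 = -49)
(336285/(-58531) + H(233)) + 47940 = (336285/(-58531) - 49) + 47940 = (336285*(-1/58531) - 49) + 47940 = (-336285/58531 - 49) + 47940 = -3204304/58531 + 47940 = 2802771836/58531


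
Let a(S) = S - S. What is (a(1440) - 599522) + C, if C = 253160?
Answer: -346362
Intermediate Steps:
a(S) = 0
(a(1440) - 599522) + C = (0 - 599522) + 253160 = -599522 + 253160 = -346362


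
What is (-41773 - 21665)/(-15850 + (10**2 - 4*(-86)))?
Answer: 31719/7703 ≈ 4.1177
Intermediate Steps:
(-41773 - 21665)/(-15850 + (10**2 - 4*(-86))) = -63438/(-15850 + (100 + 344)) = -63438/(-15850 + 444) = -63438/(-15406) = -63438*(-1/15406) = 31719/7703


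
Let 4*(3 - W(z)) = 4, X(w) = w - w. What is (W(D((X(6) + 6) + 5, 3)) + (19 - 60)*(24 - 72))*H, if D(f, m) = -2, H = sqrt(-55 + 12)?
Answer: 1970*I*sqrt(43) ≈ 12918.0*I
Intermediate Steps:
X(w) = 0
H = I*sqrt(43) (H = sqrt(-43) = I*sqrt(43) ≈ 6.5574*I)
W(z) = 2 (W(z) = 3 - 1/4*4 = 3 - 1 = 2)
(W(D((X(6) + 6) + 5, 3)) + (19 - 60)*(24 - 72))*H = (2 + (19 - 60)*(24 - 72))*(I*sqrt(43)) = (2 - 41*(-48))*(I*sqrt(43)) = (2 + 1968)*(I*sqrt(43)) = 1970*(I*sqrt(43)) = 1970*I*sqrt(43)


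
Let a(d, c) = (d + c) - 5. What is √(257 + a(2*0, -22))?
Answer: √230 ≈ 15.166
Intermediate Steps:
a(d, c) = -5 + c + d (a(d, c) = (c + d) - 5 = -5 + c + d)
√(257 + a(2*0, -22)) = √(257 + (-5 - 22 + 2*0)) = √(257 + (-5 - 22 + 0)) = √(257 - 27) = √230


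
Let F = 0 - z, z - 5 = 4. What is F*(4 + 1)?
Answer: -45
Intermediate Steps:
z = 9 (z = 5 + 4 = 9)
F = -9 (F = 0 - 1*9 = 0 - 9 = -9)
F*(4 + 1) = -9*(4 + 1) = -9*5 = -45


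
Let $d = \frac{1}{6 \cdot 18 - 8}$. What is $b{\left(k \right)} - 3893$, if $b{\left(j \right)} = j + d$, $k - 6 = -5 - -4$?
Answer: $- \frac{388799}{100} \approx -3888.0$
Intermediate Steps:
$d = \frac{1}{100}$ ($d = \frac{1}{108 - 8} = \frac{1}{100} \approx 0.01$)
$k = 5$ ($k = 6 - 1 = 5$)
$b{\left(j \right)} = \frac{1}{100} + j$ ($b{\left(j \right)} = j + \frac{1}{100} = \frac{1}{100} + j$)
$b{\left(k \right)} - 3893 = \left(\frac{1}{100} + 5\right) - 3893 = \frac{501}{100} - 3893 = - \frac{388799}{100}$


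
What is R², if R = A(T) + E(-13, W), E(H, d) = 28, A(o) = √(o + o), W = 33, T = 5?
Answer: (28 + √10)² ≈ 971.09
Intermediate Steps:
A(o) = √2*√o (A(o) = √(2*o) = √2*√o)
R = 28 + √10 (R = √2*√5 + 28 = √10 + 28 = 28 + √10 ≈ 31.162)
R² = (28 + √10)²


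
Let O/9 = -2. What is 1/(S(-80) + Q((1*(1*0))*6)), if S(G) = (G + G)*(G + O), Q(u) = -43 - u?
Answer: 1/15637 ≈ 6.3951e-5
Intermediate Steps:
O = -18 (O = 9*(-2) = -18)
S(G) = 2*G*(-18 + G) (S(G) = (G + G)*(G - 18) = (2*G)*(-18 + G) = 2*G*(-18 + G))
1/(S(-80) + Q((1*(1*0))*6)) = 1/(2*(-80)*(-18 - 80) + (-43 - 1*(1*0)*6)) = 1/(2*(-80)*(-98) + (-43 - 1*0*6)) = 1/(15680 + (-43 - 0*6)) = 1/(15680 + (-43 - 1*0)) = 1/(15680 + (-43 + 0)) = 1/(15680 - 43) = 1/15637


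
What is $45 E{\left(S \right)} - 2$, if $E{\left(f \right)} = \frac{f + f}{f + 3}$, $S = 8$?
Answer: $\frac{698}{11} \approx 63.455$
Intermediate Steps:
$E{\left(f \right)} = \frac{2 f}{3 + f}$
$45 E{\left(S \right)} - 2 = 45 \cdot 2 \cdot 8 \frac{1}{3 + 8} - 2 = 45 \cdot 2 \cdot 8 \cdot \frac{1}{11} - 2 = 45 \cdot \frac{16}{11} - 2 = \frac{720}{11} - 2 = \frac{698}{11}$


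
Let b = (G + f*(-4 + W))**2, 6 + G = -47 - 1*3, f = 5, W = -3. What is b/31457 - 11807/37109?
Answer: -64113170/1167337813 ≈ -0.054923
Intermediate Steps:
G = -56 (G = -6 + (-47 - 1*3) = -6 + (-47 - 3) = -6 - 50 = -56)
b = 8281 (b = (-56 + 5*(-4 - 3))**2 = (-56 + 5*(-7))**2 = (-56 - 35)**2 = (-91)**2 = 8281)
b/31457 - 11807/37109 = 8281/31457 - 11807/37109 = -64113170/1167337813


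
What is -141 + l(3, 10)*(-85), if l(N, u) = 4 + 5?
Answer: -906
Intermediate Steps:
l(N, u) = 9
-141 + l(3, 10)*(-85) = -141 + 9*(-85) = -141 - 765 = -906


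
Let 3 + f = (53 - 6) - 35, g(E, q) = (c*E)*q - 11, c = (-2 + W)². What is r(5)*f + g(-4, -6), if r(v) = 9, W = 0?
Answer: 166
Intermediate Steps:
c = 4 (c = (-2 + 0)² = (-2)² = 4)
g(E, q) = -11 + 4*E*q (g(E, q) = (4*E)*q - 11 = 4*E*q - 11 = -11 + 4*E*q)
f = 9 (f = -3 + ((53 - 6) - 35) = -3 + (47 - 35) = -3 + 12 = 9)
r(5)*f + g(-4, -6) = 9*9 + (-11 + 4*(-4)*(-6)) = 81 + (-11 + 96) = 81 + 85 = 166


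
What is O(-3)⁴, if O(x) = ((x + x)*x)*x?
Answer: 8503056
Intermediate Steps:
O(x) = 2*x³ (O(x) = ((2*x)*x)*x = (2*x²)*x = 2*x³)
O(-3)⁴ = (2*(-3)³)⁴ = (2*(-27))⁴ = (-54)⁴ = 8503056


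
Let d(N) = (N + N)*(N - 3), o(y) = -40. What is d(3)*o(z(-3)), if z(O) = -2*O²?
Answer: 0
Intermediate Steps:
d(N) = 2*N*(-3 + N) (d(N) = (2*N)*(-3 + N) = 2*N*(-3 + N))
d(3)*o(z(-3)) = (2*3*(-3 + 3))*(-40) = (2*3*0)*(-40) = 0*(-40) = 0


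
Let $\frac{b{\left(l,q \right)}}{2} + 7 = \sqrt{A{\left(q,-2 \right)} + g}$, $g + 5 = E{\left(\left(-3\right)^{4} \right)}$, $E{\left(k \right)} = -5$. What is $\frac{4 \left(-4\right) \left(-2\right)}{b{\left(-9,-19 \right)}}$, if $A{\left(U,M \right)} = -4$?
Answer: $- \frac{16}{9} - \frac{16 i \sqrt{14}}{63} \approx -1.7778 - 0.95026 i$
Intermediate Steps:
$g = -10$ ($g = -5 - 5 = -10$)
$b{\left(l,q \right)} = -14 + 2 i \sqrt{14}$ ($b{\left(l,q \right)} = -14 + 2 \sqrt{-4 - 10} = -14 + 2 \sqrt{-14} = -14 + 2 i \sqrt{14}$)
$\frac{4 \left(-4\right) \left(-2\right)}{b{\left(-9,-19 \right)}} = \frac{4 \left(-4\right) \left(-2\right)}{-14 + 2 i \sqrt{14}} = \frac{\left(-16\right) \left(-2\right)}{-14 + 2 i \sqrt{14}} = \frac{32}{-14 + 2 i \sqrt{14}}$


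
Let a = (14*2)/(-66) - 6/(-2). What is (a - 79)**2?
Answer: 6360484/1089 ≈ 5840.7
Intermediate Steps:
a = 85/33 (a = 28*(-1/66) - 6*(-1/2) = -14/33 + 3 = 85/33 ≈ 2.5758)
(a - 79)**2 = (85/33 - 79)**2 = (-2522/33)**2 = 6360484/1089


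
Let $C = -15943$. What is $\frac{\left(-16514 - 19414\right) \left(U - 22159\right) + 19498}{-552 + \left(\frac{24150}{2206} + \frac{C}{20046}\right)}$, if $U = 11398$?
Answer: $- \frac{8548911350501028}{11980657055} \approx -7.1356 \cdot 10^{5}$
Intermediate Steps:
$\frac{\left(-16514 - 19414\right) \left(U - 22159\right) + 19498}{-552 + \left(\frac{24150}{2206} + \frac{C}{20046}\right)} = \frac{\left(-16514 - 19414\right) \left(11398 - 22159\right) + 19498}{-552 + \left(\frac{24150}{2206} - \frac{15943}{20046}\right)} = \frac{\left(-35928\right) \left(-10761\right) + 19498}{-552 + \left(24150 \cdot \frac{1}{2206} - \frac{15943}{20046}\right)} = \frac{386621208 + 19498}{-552 + \left(\frac{12075}{1103} - \frac{15943}{20046}\right)} = \frac{386640706}{-552 + \frac{224470321}{22110738}} = \frac{386640706}{- \frac{11980657055}{22110738}} = 386640706 \left(- \frac{22110738}{11980657055}\right) = - \frac{8548911350501028}{11980657055}$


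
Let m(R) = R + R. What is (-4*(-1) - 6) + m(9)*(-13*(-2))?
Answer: 466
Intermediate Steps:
m(R) = 2*R
(-4*(-1) - 6) + m(9)*(-13*(-2)) = (-4*(-1) - 6) + (2*9)*(-13*(-2)) = (4 - 6) + 18*26 = -2 + 468 = 466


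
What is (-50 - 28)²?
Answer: 6084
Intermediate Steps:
(-50 - 28)² = (-78)² = 6084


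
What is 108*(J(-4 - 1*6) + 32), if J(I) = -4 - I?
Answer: 4104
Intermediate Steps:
108*(J(-4 - 1*6) + 32) = 108*((-4 - (-4 - 1*6)) + 32) = 108*((-4 - (-4 - 6)) + 32) = 108*((-4 - 1*(-10)) + 32) = 108*((-4 + 10) + 32) = 108*(6 + 32) = 108*38 = 4104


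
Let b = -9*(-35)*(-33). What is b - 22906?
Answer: -33301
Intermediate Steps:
b = -10395 (b = 315*(-33) = -10395)
b - 22906 = -10395 - 22906 = -33301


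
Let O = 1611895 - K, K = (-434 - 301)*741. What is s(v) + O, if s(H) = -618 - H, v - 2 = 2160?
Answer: 2153750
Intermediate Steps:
v = 2162 (v = 2 + 2160 = 2162)
K = -544635 (K = -735*741 = -544635)
O = 2156530 (O = 1611895 - 1*(-544635) = 1611895 + 544635 = 2156530)
s(v) + O = (-618 - 1*2162) + 2156530 = (-618 - 2162) + 2156530 = -2780 + 2156530 = 2153750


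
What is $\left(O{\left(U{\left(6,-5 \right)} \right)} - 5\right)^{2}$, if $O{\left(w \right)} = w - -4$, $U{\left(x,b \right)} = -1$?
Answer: $4$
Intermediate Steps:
$O{\left(w \right)} = 4 + w$ ($O{\left(w \right)} = w + 4 = 4 + w$)
$\left(O{\left(U{\left(6,-5 \right)} \right)} - 5\right)^{2} = \left(\left(4 - 1\right) - 5\right)^{2} = \left(3 - 5\right)^{2} = \left(-2\right)^{2} = 4$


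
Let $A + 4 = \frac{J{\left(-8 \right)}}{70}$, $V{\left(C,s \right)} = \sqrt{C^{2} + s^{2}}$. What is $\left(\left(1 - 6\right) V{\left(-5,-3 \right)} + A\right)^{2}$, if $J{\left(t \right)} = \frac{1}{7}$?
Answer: $\frac{207922681}{240100} + \frac{1959 \sqrt{34}}{49} \approx 1099.1$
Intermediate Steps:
$J{\left(t \right)} = \frac{1}{7}$
$A = - \frac{1959}{490}$ ($A = -4 + \frac{1}{7 \cdot 70} = -4 + \frac{1}{7} \cdot \frac{1}{70} = -4 + \frac{1}{490} = - \frac{1959}{490} \approx -3.998$)
$\left(\left(1 - 6\right) V{\left(-5,-3 \right)} + A\right)^{2} = \left(\left(1 - 6\right) \sqrt{\left(-5\right)^{2} + \left(-3\right)^{2}} - \frac{1959}{490}\right)^{2} = \left(- 5 \sqrt{25 + 9} - \frac{1959}{490}\right)^{2} = \left(- 5 \sqrt{34} - \frac{1959}{490}\right)^{2} = \left(- \frac{1959}{490} - 5 \sqrt{34}\right)^{2}$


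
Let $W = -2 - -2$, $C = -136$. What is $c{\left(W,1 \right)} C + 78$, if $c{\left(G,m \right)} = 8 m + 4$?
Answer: $-1554$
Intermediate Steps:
$W = 0$ ($W = -2 + 2 = 0$)
$c{\left(G,m \right)} = 4 + 8 m$
$c{\left(W,1 \right)} C + 78 = \left(4 + 8 \cdot 1\right) \left(-136\right) + 78 = \left(4 + 8\right) \left(-136\right) + 78 = 12 \left(-136\right) + 78 = -1632 + 78 = -1554$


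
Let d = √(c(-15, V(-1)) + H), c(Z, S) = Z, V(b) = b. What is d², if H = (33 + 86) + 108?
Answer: 212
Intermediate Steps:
H = 227 (H = 119 + 108 = 227)
d = 2*√53 (d = √(-15 + 227) = √212 = 2*√53 ≈ 14.560)
d² = (2*√53)² = 212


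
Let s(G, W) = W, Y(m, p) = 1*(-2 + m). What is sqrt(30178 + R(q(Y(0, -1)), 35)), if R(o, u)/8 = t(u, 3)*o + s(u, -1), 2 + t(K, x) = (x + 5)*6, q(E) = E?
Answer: sqrt(29434) ≈ 171.56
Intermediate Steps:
Y(m, p) = -2 + m
t(K, x) = 28 + 6*x (t(K, x) = -2 + (x + 5)*6 = -2 + (5 + x)*6 = -2 + (30 + 6*x) = 28 + 6*x)
R(o, u) = -8 + 368*o (R(o, u) = 8*((28 + 6*3)*o - 1) = 8*((28 + 18)*o - 1) = 8*(46*o - 1) = 8*(-1 + 46*o) = -8 + 368*o)
sqrt(30178 + R(q(Y(0, -1)), 35)) = sqrt(30178 + (-8 + 368*(-2 + 0))) = sqrt(30178 + (-8 + 368*(-2))) = sqrt(30178 + (-8 - 736)) = sqrt(30178 - 744) = sqrt(29434)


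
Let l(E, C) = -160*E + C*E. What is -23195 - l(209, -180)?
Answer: 47865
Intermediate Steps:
-23195 - l(209, -180) = -23195 - 209*(-160 - 180) = -23195 - 209*(-340) = -23195 - 1*(-71060) = -23195 + 71060 = 47865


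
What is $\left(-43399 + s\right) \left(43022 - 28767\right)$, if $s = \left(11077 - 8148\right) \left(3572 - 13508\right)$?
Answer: $-415475417465$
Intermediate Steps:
$s = -29102544$ ($s = 2929 \left(-9936\right) = -29102544$)
$\left(-43399 + s\right) \left(43022 - 28767\right) = \left(-43399 - 29102544\right) \left(43022 - 28767\right) = \left(-29145943\right) 14255 = -415475417465$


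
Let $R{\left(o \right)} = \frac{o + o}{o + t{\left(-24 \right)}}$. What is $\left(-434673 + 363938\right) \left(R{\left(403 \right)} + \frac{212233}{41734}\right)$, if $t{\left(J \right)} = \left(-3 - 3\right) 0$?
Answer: $- \frac{2988058605}{5962} \approx -5.0118 \cdot 10^{5}$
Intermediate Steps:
$t{\left(J \right)} = 0$ ($t{\left(J \right)} = \left(-6\right) 0 = 0$)
$R{\left(o \right)} = 2$ ($R{\left(o \right)} = \frac{o + o}{o + 0} = \frac{2 o}{o} = 2$)
$\left(-434673 + 363938\right) \left(R{\left(403 \right)} + \frac{212233}{41734}\right) = \left(-434673 + 363938\right) \left(2 + \frac{212233}{41734}\right) = - 70735 \left(2 + 212233 \cdot \frac{1}{41734}\right) = - 70735 \left(2 + \frac{30319}{5962}\right) = \left(-70735\right) \frac{42243}{5962} = - \frac{2988058605}{5962}$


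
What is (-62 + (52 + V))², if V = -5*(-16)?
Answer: 4900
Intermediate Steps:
V = 80
(-62 + (52 + V))² = (-62 + (52 + 80))² = (-62 + 132)² = 70² = 4900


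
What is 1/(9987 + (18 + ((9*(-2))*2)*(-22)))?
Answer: 1/10797 ≈ 9.2618e-5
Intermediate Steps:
1/(9987 + (18 + ((9*(-2))*2)*(-22))) = 1/(9987 + (18 - 18*2*(-22))) = 1/(9987 + (18 - 36*(-22))) = 1/(9987 + (18 + 792)) = 1/(9987 + 810) = 1/10797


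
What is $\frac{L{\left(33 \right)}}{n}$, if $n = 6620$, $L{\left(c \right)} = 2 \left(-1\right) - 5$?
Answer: $- \frac{7}{6620} \approx -0.0010574$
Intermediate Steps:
$L{\left(c \right)} = -7$ ($L{\left(c \right)} = -2 - 5 = -7$)
$\frac{L{\left(33 \right)}}{n} = - \frac{7}{6620}$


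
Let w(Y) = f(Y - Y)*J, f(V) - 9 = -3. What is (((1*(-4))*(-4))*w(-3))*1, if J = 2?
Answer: 192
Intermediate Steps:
f(V) = 6 (f(V) = 9 - 3 = 6)
w(Y) = 12 (w(Y) = 6*2 = 12)
(((1*(-4))*(-4))*w(-3))*1 = (((1*(-4))*(-4))*12)*1 = (-4*(-4)*12)*1 = (16*12)*1 = 192*1 = 192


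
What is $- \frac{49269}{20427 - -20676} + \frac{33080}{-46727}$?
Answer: $- \frac{1220626601}{640206627} \approx -1.9066$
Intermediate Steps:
$- \frac{49269}{20427 - -20676} + \frac{33080}{-46727} = - \frac{49269}{20427 + 20676} + 33080 \left(- \frac{1}{46727}\right) = - \frac{49269}{41103} - \frac{33080}{46727} = \left(-49269\right) \frac{1}{41103} - \frac{33080}{46727} = - \frac{16423}{13701} - \frac{33080}{46727} = - \frac{1220626601}{640206627}$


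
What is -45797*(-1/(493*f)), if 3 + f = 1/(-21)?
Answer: -961737/31552 ≈ -30.481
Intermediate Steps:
f = -64/21 (f = -3 + 1/(-21) = -3 - 1/21 = -64/21 ≈ -3.0476)
-45797*(-1/(493*f)) = -45797/((-64/21*(-493))) = -45797/31552/21 = -45797*21/31552 = -961737/31552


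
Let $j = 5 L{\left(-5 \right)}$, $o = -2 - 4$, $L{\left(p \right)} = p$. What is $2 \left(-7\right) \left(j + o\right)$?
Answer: $434$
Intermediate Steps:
$o = -6$
$j = -25$ ($j = 5 \left(-5\right) = -25$)
$2 \left(-7\right) \left(j + o\right) = 2 \left(-7\right) \left(-25 - 6\right) = \left(-14\right) \left(-31\right) = 434$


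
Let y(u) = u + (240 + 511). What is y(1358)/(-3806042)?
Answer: -3/5414 ≈ -0.00055412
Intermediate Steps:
y(u) = 751 + u (y(u) = u + 751 = 751 + u)
y(1358)/(-3806042) = (751 + 1358)/(-3806042) = 2109*(-1/3806042) = -3/5414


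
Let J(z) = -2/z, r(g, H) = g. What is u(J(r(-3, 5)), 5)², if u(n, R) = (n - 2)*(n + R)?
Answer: 4624/81 ≈ 57.086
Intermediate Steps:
u(n, R) = (-2 + n)*(R + n)
u(J(r(-3, 5)), 5)² = ((-2/(-3))² - 2*5 - (-4)/(-3) + 5*(-2/(-3)))² = ((-2*(-⅓))² - 10 - (-4)*(-1)/3 + 5*(-2*(-⅓)))² = ((⅔)² - 10 - 2*⅔ + 5*(⅔))² = (4/9 - 10 - 4/3 + 10/3)² = (-68/9)² = 4624/81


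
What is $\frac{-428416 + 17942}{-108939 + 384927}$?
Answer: $- \frac{205237}{137994} \approx -1.4873$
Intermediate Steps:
$\frac{-428416 + 17942}{-108939 + 384927} = - \frac{410474}{275988} = \left(-410474\right) \frac{1}{275988} = - \frac{205237}{137994}$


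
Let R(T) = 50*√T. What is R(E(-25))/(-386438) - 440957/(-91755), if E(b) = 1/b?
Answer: 440957/91755 - 5*I/193219 ≈ 4.8058 - 2.5877e-5*I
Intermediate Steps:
R(E(-25))/(-386438) - 440957/(-91755) = (50*√(1/(-25)))/(-386438) - 440957/(-91755) = (50*√(-1/25))*(-1/386438) - 440957*(-1/91755) = (50*(I/5))*(-1/386438) + 440957/91755 = (10*I)*(-1/386438) + 440957/91755 = -5*I/193219 + 440957/91755 = 440957/91755 - 5*I/193219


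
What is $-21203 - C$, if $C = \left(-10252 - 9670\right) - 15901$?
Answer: $14620$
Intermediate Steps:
$C = -35823$ ($C = -19922 - 15901 = -35823$)
$-21203 - C = -21203 - -35823 = -21203 + 35823 = 14620$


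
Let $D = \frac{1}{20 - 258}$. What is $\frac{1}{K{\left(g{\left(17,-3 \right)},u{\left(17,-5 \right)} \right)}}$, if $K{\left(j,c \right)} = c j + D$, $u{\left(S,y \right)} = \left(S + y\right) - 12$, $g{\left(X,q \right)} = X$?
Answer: $-238$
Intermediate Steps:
$u{\left(S,y \right)} = -12 + S + y$
$D = - \frac{1}{238}$ ($D = \frac{1}{-238} = - \frac{1}{238} \approx -0.0042017$)
$K{\left(j,c \right)} = - \frac{1}{238} + c j$ ($K{\left(j,c \right)} = c j - \frac{1}{238} = - \frac{1}{238} + c j$)
$\frac{1}{K{\left(g{\left(17,-3 \right)},u{\left(17,-5 \right)} \right)}} = \frac{1}{- \frac{1}{238} + \left(-12 + 17 - 5\right) 17} = \frac{1}{- \frac{1}{238} + 0 \cdot 17} = \frac{1}{- \frac{1}{238} + 0} = \frac{1}{- \frac{1}{238}} = -238$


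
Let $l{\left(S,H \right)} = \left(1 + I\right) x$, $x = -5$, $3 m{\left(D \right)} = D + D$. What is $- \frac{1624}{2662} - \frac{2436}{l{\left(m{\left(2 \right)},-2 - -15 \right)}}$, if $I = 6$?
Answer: $\frac{459128}{6655} \approx 68.99$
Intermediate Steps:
$m{\left(D \right)} = \frac{2 D}{3}$ ($m{\left(D \right)} = \frac{D + D}{3} = \frac{2 D}{3}$)
$l{\left(S,H \right)} = -35$ ($l{\left(S,H \right)} = \left(1 + 6\right) \left(-5\right) = 7 \left(-5\right) = -35$)
$- \frac{1624}{2662} - \frac{2436}{l{\left(m{\left(2 \right)},-2 - -15 \right)}} = - \frac{1624}{2662} - \frac{2436}{-35} = \left(-1624\right) \frac{1}{2662} - - \frac{348}{5} = - \frac{812}{1331} + \frac{348}{5} = \frac{459128}{6655}$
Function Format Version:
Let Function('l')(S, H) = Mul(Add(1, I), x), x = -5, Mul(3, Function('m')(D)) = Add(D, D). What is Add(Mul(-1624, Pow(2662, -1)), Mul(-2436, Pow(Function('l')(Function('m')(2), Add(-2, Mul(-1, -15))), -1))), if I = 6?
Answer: Rational(459128, 6655) ≈ 68.990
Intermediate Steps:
Function('m')(D) = Mul(Rational(2, 3), D) (Function('m')(D) = Mul(Rational(1, 3), Add(D, D)) = Mul(Rational(1, 3), Mul(2, D)) = Mul(Rational(2, 3), D))
Function('l')(S, H) = -35 (Function('l')(S, H) = Mul(Add(1, 6), -5) = Mul(7, -5) = -35)
Add(Mul(-1624, Pow(2662, -1)), Mul(-2436, Pow(Function('l')(Function('m')(2), Add(-2, Mul(-1, -15))), -1))) = Add(Mul(-1624, Pow(2662, -1)), Mul(-2436, Pow(-35, -1))) = Add(Mul(-1624, Rational(1, 2662)), Mul(-2436, Rational(-1, 35))) = Add(Rational(-812, 1331), Rational(348, 5)) = Rational(459128, 6655)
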